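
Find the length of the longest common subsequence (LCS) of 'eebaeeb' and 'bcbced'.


DP table for LCS of 'eebaeeb' and 'bcbced':
       b  c  b  c  e  d
    0  0  0  0  0  0  0
  e 0  0  0  0  0  1  1
  e 0  0  0  0  0  1  1
  b 0  1  1  1  1  1  1
  a 0  1  1  1  1  1  1
  e 0  1  1  1  1  2  2
  e 0  1  1  1  1  2  2
  b 0  1  1  2  2  2  2
LCS: 'be'
LCS length = 2

2


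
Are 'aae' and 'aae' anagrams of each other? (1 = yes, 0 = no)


Sort characters of 'aae': 'aae'
Sort characters of 'aae': 'aae'
Sorted forms match -> they ARE anagrams
Result: 1

1


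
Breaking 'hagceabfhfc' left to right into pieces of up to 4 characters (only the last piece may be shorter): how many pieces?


'hagceabfhfc' has 11 characters.
Chunking with max size 4:
  Chunk 1: 'hagc' (positions 0-3)
  Chunk 2: 'eabf' (positions 4-7)
  Chunk 3: 'hfc' (positions 8-10)
Total chunks: ceil(11 / 4) = 3

3


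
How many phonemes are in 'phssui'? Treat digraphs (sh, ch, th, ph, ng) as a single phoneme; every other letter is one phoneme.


Parsing 'phssui' greedily, digraphs first:
  'ph' -> digraph (1 consonant phoneme) (phonemes so far: 1)
  's' -> consonant phoneme (phonemes so far: 2)
  's' -> consonant phoneme (phonemes so far: 3)
  'u' -> vowel phoneme (phonemes so far: 4)
  'i' -> vowel phoneme (phonemes so far: 5)
Total phonemes: 5

5


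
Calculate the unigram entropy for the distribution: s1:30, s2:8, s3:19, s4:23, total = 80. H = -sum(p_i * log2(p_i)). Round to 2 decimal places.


Computing entropy H = -sum(p_i * log2(p_i)):
  s1: p = 30/80 = 0.3750, -p*log2(p) = 0.5306
  s2: p = 8/80 = 0.1000, -p*log2(p) = 0.3322
  s3: p = 19/80 = 0.2375, -p*log2(p) = 0.4926
  s4: p = 23/80 = 0.2875, -p*log2(p) = 0.5170
H = sum of terms = 1.8724
Rounded to 2 decimals: 1.87

1.87


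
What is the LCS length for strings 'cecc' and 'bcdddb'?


DP table for LCS of 'cecc' and 'bcdddb':
       b  c  d  d  d  b
    0  0  0  0  0  0  0
  c 0  0  1  1  1  1  1
  e 0  0  1  1  1  1  1
  c 0  0  1  1  1  1  1
  c 0  0  1  1  1  1  1
LCS: 'c'
LCS length = 1

1


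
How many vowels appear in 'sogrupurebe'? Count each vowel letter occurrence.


Scanning each character of 'sogrupurebe':
  Position 1: 's' -> consonant (running count: 0)
  Position 2: 'o' -> vowel (running count: 1)
  Position 3: 'g' -> consonant (running count: 1)
  Position 4: 'r' -> consonant (running count: 1)
  Position 5: 'u' -> vowel (running count: 2)
  Position 6: 'p' -> consonant (running count: 2)
  Position 7: 'u' -> vowel (running count: 3)
  Position 8: 'r' -> consonant (running count: 3)
  Position 9: 'e' -> vowel (running count: 4)
  Position 10: 'b' -> consonant (running count: 4)
  Position 11: 'e' -> vowel (running count: 5)
Total vowels: 5

5


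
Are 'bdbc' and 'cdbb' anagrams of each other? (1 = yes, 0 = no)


Sort characters of 'bdbc': 'bbcd'
Sort characters of 'cdbb': 'bbcd'
Sorted forms match -> they ARE anagrams
Result: 1

1


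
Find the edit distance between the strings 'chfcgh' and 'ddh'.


Building DP table for s1='chfcgh' (len 6) and s2='ddh' (len 3):
       d  d  h
    0  1  2  3
  c 1  1  2  3
  h 2  2  2  2
  f 3  3  3  3
  c 4  4  4  4
  g 5  5  5  5
  h 6  6  6  5
Edit distance = dp[6][3] = 5

5


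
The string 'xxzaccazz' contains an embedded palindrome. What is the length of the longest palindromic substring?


Scanning 'xxzaccazz' for palindromic substrings.
Substring at positions 2-7: 'zaccaz'.
Check: reverse('zaccaz') = 'zaccaz' -> palindrome confirmed.
Neighbouring characters ('x' / 'z') break symmetry, so it cannot extend further.
No longer palindromic substring exists; longest length = 6

6


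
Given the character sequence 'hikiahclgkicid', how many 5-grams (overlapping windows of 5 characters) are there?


String 'hikiahclgkicid' has length L = 14.
Number of overlapping n-grams = L - n + 1
Substituting: 14 - 5 + 1 = 10

10


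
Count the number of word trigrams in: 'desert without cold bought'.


Word trigrams from [4] words:
  Trigram 1: (desert without cold)
  Trigram 2: (without cold bought)
Total word trigrams: 4 - 2 = 2

2


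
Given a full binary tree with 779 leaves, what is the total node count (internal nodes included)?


Leaf nodes (terminals): 779
Internal nodes = n - 1 = 779 - 1 = 778
Total = leaves + internal = 779 + 778 = 1557

1557


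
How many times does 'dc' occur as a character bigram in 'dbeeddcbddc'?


Scanning 'dbeeddcbddc' for bigram 'dc':
  Position 0: 'db' -> no
  Position 1: 'be' -> no
  Position 2: 'ee' -> no
  Position 3: 'ed' -> no
  Position 4: 'dd' -> no
  Position 5: 'dc' -> MATCH
  Position 6: 'cb' -> no
  Position 7: 'bd' -> no
  Position 8: 'dd' -> no
  Position 9: 'dc' -> MATCH
Total matches: 2

2


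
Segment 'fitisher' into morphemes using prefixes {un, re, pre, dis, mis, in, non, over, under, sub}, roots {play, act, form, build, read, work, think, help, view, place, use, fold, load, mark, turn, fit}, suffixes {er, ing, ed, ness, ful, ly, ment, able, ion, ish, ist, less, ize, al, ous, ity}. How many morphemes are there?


Segmenting 'fitisher' against the inventory:
  'fit' -> root (morpheme 1)
  'ish' -> suffix (morpheme 2)
  'er' -> suffix (morpheme 3)
Total morphemes: 3

3


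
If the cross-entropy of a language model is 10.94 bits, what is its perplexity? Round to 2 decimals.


Perplexity formula: PP = 2^H
H = 10.94
PP = 2^10.94
Decompose: 2^10.94 = 2^10 * 2^0.94
2^10 = 1024, 2^0.94 ~ 1.9185282
PP ~ 1024 * 1.9185282 = 1964.5728768
Rounded to 2 decimals: 1964.57

1964.57


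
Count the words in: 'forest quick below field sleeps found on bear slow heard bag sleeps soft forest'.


Counting words by splitting on spaces:
  Word 1: 'forest'
  Word 2: 'quick'
  Word 3: 'below'
  Word 4: 'field'
  Word 5: 'sleeps'
  Word 6: 'found'
  Word 7: 'on'
  Word 8: 'bear'
  Word 9: 'slow'
  Word 10: 'heard'
  Word 11: 'bag'
  Word 12: 'sleeps'
  Word 13: 'soft'
  Word 14: 'forest'
Total words: 14

14


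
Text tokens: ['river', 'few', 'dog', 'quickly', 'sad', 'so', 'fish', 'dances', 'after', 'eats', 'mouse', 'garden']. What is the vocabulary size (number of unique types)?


Listing all tokens and tracking unique types:
  Token 1: 'river' -> NEW (unique so far: 1)
  Token 2: 'few' -> NEW (unique so far: 2)
  Token 3: 'dog' -> NEW (unique so far: 3)
  Token 4: 'quickly' -> NEW (unique so far: 4)
  Token 5: 'sad' -> NEW (unique so far: 5)
  Token 6: 'so' -> NEW (unique so far: 6)
  Token 7: 'fish' -> NEW (unique so far: 7)
  Token 8: 'dances' -> NEW (unique so far: 8)
  Token 9: 'after' -> NEW (unique so far: 9)
  Token 10: 'eats' -> NEW (unique so far: 10)
  Token 11: 'mouse' -> NEW (unique so far: 11)
  Token 12: 'garden' -> NEW (unique so far: 12)
Unique types: ('after', 'dances', 'dog', 'eats', 'few', 'fish', 'garden', 'mouse', 'quickly', 'river', 'sad', 'so')
Vocabulary size: 12

12


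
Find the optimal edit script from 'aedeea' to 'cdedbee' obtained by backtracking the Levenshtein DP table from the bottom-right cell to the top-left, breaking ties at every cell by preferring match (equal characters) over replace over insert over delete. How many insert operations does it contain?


Edit distance = 4. Backtracking from cell (6, 7) with preference match > replace > insert > delete,
then listing the resulting alignment 'aedeea' -> 'cdedbee' left to right:
  Step 1: insert 'c' [insertion #1]
  Step 2: replace a->d
  Step 3: keep 'e'
  Step 4: keep 'd'
  Step 5: replace e->b
  Step 6: keep 'e'
  Step 7: replace a->e
Total insertions: 1

1


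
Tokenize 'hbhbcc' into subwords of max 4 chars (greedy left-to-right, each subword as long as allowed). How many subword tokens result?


'hbhbcc' has 6 characters.
Chunking with max size 4:
  Chunk 1: 'hbhb' (positions 0-3)
  Chunk 2: 'cc' (positions 4-5)
Total chunks: ceil(6 / 4) = 2

2


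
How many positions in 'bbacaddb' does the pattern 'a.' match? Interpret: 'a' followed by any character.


Pattern: a. means 'a' followed by any character.
Scanning 'bbacaddb' position-by-position:
  Pos 0: window 'bb' -> no
  Pos 1: window 'ba' -> no
  Pos 2: window 'ac' -> MATCH
  Pos 3: window 'ca' -> no
  Pos 4: window 'ad' -> MATCH
  Pos 5: window 'dd' -> no
  Pos 6: window 'db' -> no
  Pos 7: window 'b' -> no
Total matches: 2

2


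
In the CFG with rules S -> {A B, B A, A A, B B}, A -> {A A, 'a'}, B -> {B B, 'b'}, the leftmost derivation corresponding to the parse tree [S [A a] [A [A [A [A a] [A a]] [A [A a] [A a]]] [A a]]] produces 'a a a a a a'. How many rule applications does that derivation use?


Every bracketed nonterminal node [X ...] in the tree is produced by exactly one rule application.
Reading the tree off as a leftmost derivation:
  Step 1: S  =>  A A   (applied S -> A A)
  Step 2: A A  =>  a A   (applied A -> a)
  Step 3: a A  =>  a A A   (applied A -> A A)
  Step 4: a A A  =>  a A A A   (applied A -> A A)
  Step 5: a A A A  =>  a A A A A   (applied A -> A A)
  Step 6: a A A A A  =>  a a A A A   (applied A -> a)
  Step 7: a a A A A  =>  a a a A A   (applied A -> a)
  Step 8: a a a A A  =>  a a a A A A   (applied A -> A A)
  Step 9: a a a A A A  =>  a a a a A A   (applied A -> a)
  Step 10: a a a a A A  =>  a a a a a A   (applied A -> a)
  Step 11: a a a a a A  =>  a a a a a a   (applied A -> a)
Final yield: a a a a a a
Total rewrite steps: 11

11


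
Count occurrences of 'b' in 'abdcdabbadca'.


Scanning 'abdcdabbadca' for 'b':
  Position 1: 'b' -> MATCH (count: 1)
  Position 6: 'b' -> MATCH (count: 2)
  Position 7: 'b' -> MATCH (count: 3)
Total occurrences of 'b': 3

3


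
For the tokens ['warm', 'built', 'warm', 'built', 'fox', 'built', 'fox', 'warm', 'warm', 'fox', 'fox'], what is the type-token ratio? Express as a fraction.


Tokens: 11
Unique types: ('built', 'fox', 'warm') = 3
TTR = 3/11
Already in lowest terms.

3/11


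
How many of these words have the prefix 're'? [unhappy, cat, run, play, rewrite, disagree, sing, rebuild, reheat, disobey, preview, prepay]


Checking each word for prefix 're':
  'unhappy' -> no (count: 0)
  'cat' -> no (count: 0)
  'run' -> no (count: 0)
  'play' -> no (count: 0)
  'rewrite' -> YES, starts with 're' (count: 1)
  'disagree' -> no (count: 1)
  'sing' -> no (count: 1)
  'rebuild' -> YES, starts with 're' (count: 2)
  'reheat' -> YES, starts with 're' (count: 3)
  'disobey' -> no (count: 3)
  'preview' -> no (count: 3)
  'prepay' -> no (count: 3)
Total with prefix 're': 3

3


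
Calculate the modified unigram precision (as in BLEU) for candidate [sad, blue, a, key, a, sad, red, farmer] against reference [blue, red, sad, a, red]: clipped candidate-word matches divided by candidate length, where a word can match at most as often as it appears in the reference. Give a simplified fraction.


Reference word counts: {'a': 1, 'blue': 1, 'red': 2, 'sad': 1}
Checking each candidate word (with clipping):
  'sad' -> in reference (ref count 1, used 1/1) -> match (matches: 1)
  'blue' -> in reference (ref count 1, used 1/1) -> match (matches: 2)
  'a' -> in reference (ref count 1, used 1/1) -> match (matches: 3)
  'key' -> not in reference -> no match (matches: 3)
  'a' -> ref count 1 already used up (1/1) -> clipped, no match (matches: 3)
  'sad' -> ref count 1 already used up (1/1) -> clipped, no match (matches: 3)
  'red' -> in reference (ref count 2, used 1/2) -> match (matches: 4)
  'farmer' -> not in reference -> no match (matches: 4)
Clipped matches: 4, Candidate length: 8
Precision = 4/8 = 1/2

1/2


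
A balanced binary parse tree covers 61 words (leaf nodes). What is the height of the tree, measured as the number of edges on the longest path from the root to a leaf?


In a balanced binary tree with n leaves the deepest leaf is ceil(log2(n)) edges below the root.
log2(61) = 5.9307
ceil(5.9307) = 6
height (edges) = 6

6


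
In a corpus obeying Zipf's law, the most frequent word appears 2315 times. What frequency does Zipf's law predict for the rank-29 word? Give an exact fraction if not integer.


Zipf's law: freq(rank) = f1 / rank
f1 = 2315, rank = 29
freq = 2315 / 29
GCD(2315, 29) = 1
Simplified: 2315/29

2315/29


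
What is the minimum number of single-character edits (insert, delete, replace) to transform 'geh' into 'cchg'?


Building DP table for s1='geh' (len 3) and s2='cchg' (len 4):
       c  c  h  g
    0  1  2  3  4
  g 1  1  2  3  3
  e 2  2  2  3  4
  h 3  3  3  2  3
Edit distance = dp[3][4] = 3

3


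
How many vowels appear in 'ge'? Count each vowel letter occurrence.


Scanning each character of 'ge':
  Position 1: 'g' -> consonant (running count: 0)
  Position 2: 'e' -> vowel (running count: 1)
Total vowels: 1

1


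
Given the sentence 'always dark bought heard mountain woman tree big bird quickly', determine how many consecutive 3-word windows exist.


Word trigrams from [10] words:
  Trigram 1: (always dark bought)
  Trigram 2: (dark bought heard)
  Trigram 3: (bought heard mountain)
  Trigram 4: (heard mountain woman)
  Trigram 5: (mountain woman tree)
  Trigram 6: (woman tree big)
  Trigram 7: (tree big bird)
  Trigram 8: (big bird quickly)
Total word trigrams: 10 - 2 = 8

8


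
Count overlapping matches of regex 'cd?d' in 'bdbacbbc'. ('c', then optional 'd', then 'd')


Pattern: cd?d means 'c', then optional 'd', then 'd'.
Scanning 'bdbacbbc' position-by-position:
  Pos 0: window 'bdb' -> no
  Pos 1: window 'dba' -> no
  Pos 2: window 'bac' -> no
  Pos 3: window 'acb' -> no
  Pos 4: window 'cbb' -> no
  Pos 5: window 'bbc' -> no
  Pos 6: window 'bc' -> no
  Pos 7: window 'c' -> no
Total matches: 0

0


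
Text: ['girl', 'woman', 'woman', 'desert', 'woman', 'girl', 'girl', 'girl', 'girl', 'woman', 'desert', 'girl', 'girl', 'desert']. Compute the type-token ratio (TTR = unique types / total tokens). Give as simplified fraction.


Tokens: 14
Unique types: ('desert', 'girl', 'woman') = 3
TTR = 3/14
Already in lowest terms.

3/14


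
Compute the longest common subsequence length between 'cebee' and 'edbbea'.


DP table for LCS of 'cebee' and 'edbbea':
       e  d  b  b  e  a
    0  0  0  0  0  0  0
  c 0  0  0  0  0  0  0
  e 0  1  1  1  1  1  1
  b 0  1  1  2  2  2  2
  e 0  1  1  2  2  3  3
  e 0  1  1  2  2  3  3
LCS: 'ebe'
LCS length = 3

3


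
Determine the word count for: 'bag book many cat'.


Counting words by splitting on spaces:
  Word 1: 'bag'
  Word 2: 'book'
  Word 3: 'many'
  Word 4: 'cat'
Total words: 4

4


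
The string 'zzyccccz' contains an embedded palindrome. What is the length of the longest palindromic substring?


Scanning 'zzyccccz' for palindromic substrings.
Substring at positions 3-6: 'cccc'.
Check: reverse('cccc') = 'cccc' -> palindrome confirmed.
Neighbouring characters ('y' / 'z') break symmetry, so it cannot extend further.
No longer palindromic substring exists; longest length = 4

4


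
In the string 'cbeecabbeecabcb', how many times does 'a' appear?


Scanning 'cbeecabbeecabcb' for 'a':
  Position 5: 'a' -> MATCH (count: 1)
  Position 11: 'a' -> MATCH (count: 2)
Total occurrences of 'a': 2

2


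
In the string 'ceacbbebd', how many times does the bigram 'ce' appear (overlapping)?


Scanning 'ceacbbebd' for bigram 'ce':
  Position 0: 'ce' -> MATCH
  Position 1: 'ea' -> no
  Position 2: 'ac' -> no
  Position 3: 'cb' -> no
  Position 4: 'bb' -> no
  Position 5: 'be' -> no
  Position 6: 'eb' -> no
  Position 7: 'bd' -> no
Total matches: 1

1


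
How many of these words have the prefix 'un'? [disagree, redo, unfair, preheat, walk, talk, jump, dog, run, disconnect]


Checking each word for prefix 'un':
  'disagree' -> no (count: 0)
  'redo' -> no (count: 0)
  'unfair' -> YES, starts with 'un' (count: 1)
  'preheat' -> no (count: 1)
  'walk' -> no (count: 1)
  'talk' -> no (count: 1)
  'jump' -> no (count: 1)
  'dog' -> no (count: 1)
  'run' -> no (count: 1)
  'disconnect' -> no (count: 1)
Total with prefix 'un': 1

1


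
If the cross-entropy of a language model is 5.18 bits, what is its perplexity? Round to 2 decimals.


Perplexity formula: PP = 2^H
H = 5.18
PP = 2^5.18
Decompose: 2^5.18 = 2^5 * 2^0.18
2^5 = 32, 2^0.18 ~ 1.1328839
PP ~ 32 * 1.1328839 = 36.2522848
Rounded to 2 decimals: 36.25

36.25


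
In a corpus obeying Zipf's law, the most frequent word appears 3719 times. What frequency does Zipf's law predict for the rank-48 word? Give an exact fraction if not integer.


Zipf's law: freq(rank) = f1 / rank
f1 = 3719, rank = 48
freq = 3719 / 48
GCD(3719, 48) = 1
Simplified: 3719/48

3719/48


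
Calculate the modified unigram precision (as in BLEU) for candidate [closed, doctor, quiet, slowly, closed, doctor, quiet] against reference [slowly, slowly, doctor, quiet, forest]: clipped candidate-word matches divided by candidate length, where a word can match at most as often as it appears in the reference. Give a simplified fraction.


Reference word counts: {'doctor': 1, 'forest': 1, 'quiet': 1, 'slowly': 2}
Checking each candidate word (with clipping):
  'closed' -> not in reference -> no match (matches: 0)
  'doctor' -> in reference (ref count 1, used 1/1) -> match (matches: 1)
  'quiet' -> in reference (ref count 1, used 1/1) -> match (matches: 2)
  'slowly' -> in reference (ref count 2, used 1/2) -> match (matches: 3)
  'closed' -> not in reference -> no match (matches: 3)
  'doctor' -> ref count 1 already used up (1/1) -> clipped, no match (matches: 3)
  'quiet' -> ref count 1 already used up (1/1) -> clipped, no match (matches: 3)
Clipped matches: 3, Candidate length: 7
Precision = 3/7

3/7


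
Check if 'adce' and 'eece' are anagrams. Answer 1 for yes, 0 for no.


Sort characters of 'adce': 'acde'
Sort characters of 'eece': 'ceee'
Sorted forms differ -> they are NOT anagrams
Result: 0

0


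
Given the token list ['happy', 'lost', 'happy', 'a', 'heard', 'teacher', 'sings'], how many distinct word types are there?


Listing all tokens and tracking unique types:
  Token 1: 'happy' -> NEW (unique so far: 1)
  Token 2: 'lost' -> NEW (unique so far: 2)
  Token 3: 'happy' -> duplicate (unique so far: 2)
  Token 4: 'a' -> NEW (unique so far: 3)
  Token 5: 'heard' -> NEW (unique so far: 4)
  Token 6: 'teacher' -> NEW (unique so far: 5)
  Token 7: 'sings' -> NEW (unique so far: 6)
Unique types: ('a', 'happy', 'heard', 'lost', 'sings', 'teacher')
Vocabulary size: 6

6


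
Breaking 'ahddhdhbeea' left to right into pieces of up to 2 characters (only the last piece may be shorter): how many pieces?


'ahddhdhbeea' has 11 characters.
Chunking with max size 2:
  Chunk 1: 'ah' (positions 0-1)
  Chunk 2: 'dd' (positions 2-3)
  Chunk 3: 'hd' (positions 4-5)
  Chunk 4: 'hb' (positions 6-7)
  Chunk 5: 'ee' (positions 8-9)
  Chunk 6: 'a' (positions 10-10)
Total chunks: ceil(11 / 2) = 6

6


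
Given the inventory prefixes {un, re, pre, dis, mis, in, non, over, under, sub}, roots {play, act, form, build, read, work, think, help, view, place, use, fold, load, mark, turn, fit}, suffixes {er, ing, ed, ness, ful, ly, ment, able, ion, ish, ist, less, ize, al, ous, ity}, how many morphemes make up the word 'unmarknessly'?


Segmenting 'unmarknessly' against the inventory:
  'un' -> prefix (morpheme 1)
  'mark' -> root (morpheme 2)
  'ness' -> suffix (morpheme 3)
  'ly' -> suffix (morpheme 4)
Total morphemes: 4

4


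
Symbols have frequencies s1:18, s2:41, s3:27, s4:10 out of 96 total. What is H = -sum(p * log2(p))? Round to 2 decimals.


Computing entropy H = -sum(p_i * log2(p_i)):
  s1: p = 18/96 = 0.1875, -p*log2(p) = 0.4528
  s2: p = 41/96 = 0.4271, -p*log2(p) = 0.5242
  s3: p = 27/96 = 0.2812, -p*log2(p) = 0.5147
  s4: p = 10/96 = 0.1042, -p*log2(p) = 0.3399
H = sum of terms = 1.8316
Rounded to 2 decimals: 1.83

1.83


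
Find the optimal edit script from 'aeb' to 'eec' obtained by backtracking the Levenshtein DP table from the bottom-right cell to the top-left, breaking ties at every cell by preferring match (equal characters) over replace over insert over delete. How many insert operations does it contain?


Edit distance = 2. Backtracking from cell (3, 3) with preference match > replace > insert > delete,
then listing the resulting alignment 'aeb' -> 'eec' left to right:
  Step 1: replace a->e
  Step 2: keep 'e'
  Step 3: replace b->c
Total insertions: 0

0


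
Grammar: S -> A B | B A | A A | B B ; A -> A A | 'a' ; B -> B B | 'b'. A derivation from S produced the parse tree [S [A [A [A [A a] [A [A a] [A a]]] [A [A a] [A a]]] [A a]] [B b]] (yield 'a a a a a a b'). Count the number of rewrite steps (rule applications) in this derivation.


Every bracketed nonterminal node [X ...] in the tree is produced by exactly one rule application.
Reading the tree off as a leftmost derivation:
  Step 1: S  =>  A B   (applied S -> A B)
  Step 2: A B  =>  A A B   (applied A -> A A)
  Step 3: A A B  =>  A A A B   (applied A -> A A)
  Step 4: A A A B  =>  A A A A B   (applied A -> A A)
  Step 5: A A A A B  =>  a A A A B   (applied A -> a)
  Step 6: a A A A B  =>  a A A A A B   (applied A -> A A)
  Step 7: a A A A A B  =>  a a A A A B   (applied A -> a)
  Step 8: a a A A A B  =>  a a a A A B   (applied A -> a)
  Step 9: a a a A A B  =>  a a a A A A B   (applied A -> A A)
  Step 10: a a a A A A B  =>  a a a a A A B   (applied A -> a)
  Step 11: a a a a A A B  =>  a a a a a A B   (applied A -> a)
  Step 12: a a a a a A B  =>  a a a a a a B   (applied A -> a)
  Step 13: a a a a a a B  =>  a a a a a a b   (applied B -> b)
Final yield: a a a a a a b
Total rewrite steps: 13

13


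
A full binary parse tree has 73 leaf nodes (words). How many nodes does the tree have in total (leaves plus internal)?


Leaf nodes (terminals): 73
Internal nodes = n - 1 = 73 - 1 = 72
Total = leaves + internal = 73 + 72 = 145

145


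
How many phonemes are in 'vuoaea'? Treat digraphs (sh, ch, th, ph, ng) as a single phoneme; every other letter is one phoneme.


Parsing 'vuoaea' greedily, digraphs first:
  'v' -> consonant phoneme (phonemes so far: 1)
  'u' -> vowel phoneme (phonemes so far: 2)
  'o' -> vowel phoneme (phonemes so far: 3)
  'a' -> vowel phoneme (phonemes so far: 4)
  'e' -> vowel phoneme (phonemes so far: 5)
  'a' -> vowel phoneme (phonemes so far: 6)
Total phonemes: 6

6


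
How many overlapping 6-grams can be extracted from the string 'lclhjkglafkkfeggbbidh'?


String 'lclhjkglafkkfeggbbidh' has length L = 21.
Number of overlapping n-grams = L - n + 1
Substituting: 21 - 6 + 1 = 16

16


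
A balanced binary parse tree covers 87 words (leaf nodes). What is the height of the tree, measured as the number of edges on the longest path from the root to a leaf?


In a balanced binary tree with n leaves the deepest leaf is ceil(log2(n)) edges below the root.
log2(87) = 6.4429
ceil(6.4429) = 7
height (edges) = 7

7


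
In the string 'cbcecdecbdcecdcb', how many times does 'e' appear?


Scanning 'cbcecdecbdcecdcb' for 'e':
  Position 3: 'e' -> MATCH (count: 1)
  Position 6: 'e' -> MATCH (count: 2)
  Position 11: 'e' -> MATCH (count: 3)
Total occurrences of 'e': 3

3


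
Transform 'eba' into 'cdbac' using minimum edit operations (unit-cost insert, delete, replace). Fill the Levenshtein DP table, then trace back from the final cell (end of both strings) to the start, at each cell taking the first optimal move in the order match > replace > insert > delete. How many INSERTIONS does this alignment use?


Edit distance = 3. Backtracking from cell (3, 5) with preference match > replace > insert > delete,
then listing the resulting alignment 'eba' -> 'cdbac' left to right:
  Step 1: insert 'c' [insertion #1]
  Step 2: replace e->d
  Step 3: keep 'b'
  Step 4: keep 'a'
  Step 5: insert 'c' [insertion #2]
Total insertions: 2

2


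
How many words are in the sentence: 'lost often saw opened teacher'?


Counting words by splitting on spaces:
  Word 1: 'lost'
  Word 2: 'often'
  Word 3: 'saw'
  Word 4: 'opened'
  Word 5: 'teacher'
Total words: 5

5


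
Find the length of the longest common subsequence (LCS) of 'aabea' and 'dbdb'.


DP table for LCS of 'aabea' and 'dbdb':
       d  b  d  b
    0  0  0  0  0
  a 0  0  0  0  0
  a 0  0  0  0  0
  b 0  0  1  1  1
  e 0  0  1  1  1
  a 0  0  1  1  1
LCS: 'b'
LCS length = 1

1


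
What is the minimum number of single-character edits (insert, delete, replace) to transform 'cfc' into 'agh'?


Building DP table for s1='cfc' (len 3) and s2='agh' (len 3):
       a  g  h
    0  1  2  3
  c 1  1  2  3
  f 2  2  2  3
  c 3  3  3  3
Edit distance = dp[3][3] = 3

3


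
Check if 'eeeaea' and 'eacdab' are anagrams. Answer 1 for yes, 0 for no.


Sort characters of 'eeeaea': 'aaeeee'
Sort characters of 'eacdab': 'aabcde'
Sorted forms differ -> they are NOT anagrams
Result: 0

0


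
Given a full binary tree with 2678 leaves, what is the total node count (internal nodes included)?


Leaf nodes (terminals): 2678
Internal nodes = n - 1 = 2678 - 1 = 2677
Total = leaves + internal = 2678 + 2677 = 5355

5355


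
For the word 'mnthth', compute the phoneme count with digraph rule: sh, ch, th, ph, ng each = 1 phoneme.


Parsing 'mnthth' greedily, digraphs first:
  'm' -> consonant phoneme (phonemes so far: 1)
  'n' -> consonant phoneme (phonemes so far: 2)
  'th' -> digraph (1 consonant phoneme) (phonemes so far: 3)
  'th' -> digraph (1 consonant phoneme) (phonemes so far: 4)
Total phonemes: 4

4


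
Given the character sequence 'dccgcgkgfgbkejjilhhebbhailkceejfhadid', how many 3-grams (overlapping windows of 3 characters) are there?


String 'dccgcgkgfgbkejjilhhebbhailkceejfhadid' has length L = 37.
Number of overlapping n-grams = L - n + 1
Substituting: 37 - 3 + 1 = 35

35


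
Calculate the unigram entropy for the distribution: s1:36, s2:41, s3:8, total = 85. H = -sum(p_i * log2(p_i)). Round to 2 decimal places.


Computing entropy H = -sum(p_i * log2(p_i)):
  s1: p = 36/85 = 0.4235, -p*log2(p) = 0.5250
  s2: p = 41/85 = 0.4824, -p*log2(p) = 0.5074
  s3: p = 8/85 = 0.0941, -p*log2(p) = 0.3209
H = sum of terms = 1.3533
Rounded to 2 decimals: 1.35

1.35


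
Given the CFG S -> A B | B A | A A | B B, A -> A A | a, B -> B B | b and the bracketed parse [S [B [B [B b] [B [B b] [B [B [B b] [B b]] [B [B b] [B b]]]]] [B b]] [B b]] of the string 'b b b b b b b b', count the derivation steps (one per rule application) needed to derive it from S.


Every bracketed nonterminal node [X ...] in the tree is produced by exactly one rule application.
Reading the tree off as a leftmost derivation:
  Step 1: S  =>  B B   (applied S -> B B)
  Step 2: B B  =>  B B B   (applied B -> B B)
  Step 3: B B B  =>  B B B B   (applied B -> B B)
  Step 4: B B B B  =>  b B B B   (applied B -> b)
  Step 5: b B B B  =>  b B B B B   (applied B -> B B)
  Step 6: b B B B B  =>  b b B B B   (applied B -> b)
  Step 7: b b B B B  =>  b b B B B B   (applied B -> B B)
  Step 8: b b B B B B  =>  b b B B B B B   (applied B -> B B)
  Step 9: b b B B B B B  =>  b b b B B B B   (applied B -> b)
  Step 10: b b b B B B B  =>  b b b b B B B   (applied B -> b)
  Step 11: b b b b B B B  =>  b b b b B B B B   (applied B -> B B)
  Step 12: b b b b B B B B  =>  b b b b b B B B   (applied B -> b)
  Step 13: b b b b b B B B  =>  b b b b b b B B   (applied B -> b)
  Step 14: b b b b b b B B  =>  b b b b b b b B   (applied B -> b)
  Step 15: b b b b b b b B  =>  b b b b b b b b   (applied B -> b)
Final yield: b b b b b b b b
Total rewrite steps: 15

15


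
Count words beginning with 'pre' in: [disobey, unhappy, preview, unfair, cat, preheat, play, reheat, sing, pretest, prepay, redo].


Checking each word for prefix 'pre':
  'disobey' -> no (count: 0)
  'unhappy' -> no (count: 0)
  'preview' -> YES, starts with 'pre' (count: 1)
  'unfair' -> no (count: 1)
  'cat' -> no (count: 1)
  'preheat' -> YES, starts with 'pre' (count: 2)
  'play' -> no (count: 2)
  'reheat' -> no (count: 2)
  'sing' -> no (count: 2)
  'pretest' -> YES, starts with 'pre' (count: 3)
  'prepay' -> YES, starts with 'pre' (count: 4)
  'redo' -> no (count: 4)
Total with prefix 'pre': 4

4


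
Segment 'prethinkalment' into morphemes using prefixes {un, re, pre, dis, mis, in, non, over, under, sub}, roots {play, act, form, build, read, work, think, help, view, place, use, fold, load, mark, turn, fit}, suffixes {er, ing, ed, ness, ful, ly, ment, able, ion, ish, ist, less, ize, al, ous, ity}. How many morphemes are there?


Segmenting 'prethinkalment' against the inventory:
  'pre' -> prefix (morpheme 1)
  'think' -> root (morpheme 2)
  'al' -> suffix (morpheme 3)
  'ment' -> suffix (morpheme 4)
Total morphemes: 4

4


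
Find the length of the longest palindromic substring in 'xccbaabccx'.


Scanning 'xccbaabccx' for palindromic substrings.
Substring at positions 0-9: 'xccbaabccx'.
Check: reverse('xccbaabccx') = 'xccbaabccx' -> palindrome confirmed.
No longer palindromic substring exists; longest length = 10

10


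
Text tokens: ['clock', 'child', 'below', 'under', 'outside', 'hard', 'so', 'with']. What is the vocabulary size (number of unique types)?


Listing all tokens and tracking unique types:
  Token 1: 'clock' -> NEW (unique so far: 1)
  Token 2: 'child' -> NEW (unique so far: 2)
  Token 3: 'below' -> NEW (unique so far: 3)
  Token 4: 'under' -> NEW (unique so far: 4)
  Token 5: 'outside' -> NEW (unique so far: 5)
  Token 6: 'hard' -> NEW (unique so far: 6)
  Token 7: 'so' -> NEW (unique so far: 7)
  Token 8: 'with' -> NEW (unique so far: 8)
Unique types: ('below', 'child', 'clock', 'hard', 'outside', 'so', 'under', 'with')
Vocabulary size: 8

8


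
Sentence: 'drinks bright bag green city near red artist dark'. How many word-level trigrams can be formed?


Word trigrams from [9] words:
  Trigram 1: (drinks bright bag)
  Trigram 2: (bright bag green)
  Trigram 3: (bag green city)
  Trigram 4: (green city near)
  Trigram 5: (city near red)
  Trigram 6: (near red artist)
  Trigram 7: (red artist dark)
Total word trigrams: 9 - 2 = 7

7


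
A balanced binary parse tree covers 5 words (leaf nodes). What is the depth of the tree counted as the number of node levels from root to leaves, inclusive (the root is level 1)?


In a balanced binary tree with n leaves the deepest leaf is ceil(log2(n)) edges below the root,
so counting node levels inclusive of root and leaves gives ceil(log2(n)) + 1 levels.
log2(5) = 2.3219
ceil(2.3219) = 3
levels = 3 + 1 = 4

4


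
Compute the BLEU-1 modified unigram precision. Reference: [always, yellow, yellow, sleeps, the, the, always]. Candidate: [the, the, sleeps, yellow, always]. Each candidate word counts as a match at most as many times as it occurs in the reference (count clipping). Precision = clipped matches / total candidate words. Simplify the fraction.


Reference word counts: {'always': 2, 'sleeps': 1, 'the': 2, 'yellow': 2}
Checking each candidate word (with clipping):
  'the' -> in reference (ref count 2, used 1/2) -> match (matches: 1)
  'the' -> in reference (ref count 2, used 2/2) -> match (matches: 2)
  'sleeps' -> in reference (ref count 1, used 1/1) -> match (matches: 3)
  'yellow' -> in reference (ref count 2, used 1/2) -> match (matches: 4)
  'always' -> in reference (ref count 2, used 1/2) -> match (matches: 5)
Clipped matches: 5, Candidate length: 5
Precision = 5/5 = 1

1


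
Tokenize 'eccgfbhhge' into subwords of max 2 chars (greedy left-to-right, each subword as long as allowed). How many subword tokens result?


'eccgfbhhge' has 10 characters.
Chunking with max size 2:
  Chunk 1: 'ec' (positions 0-1)
  Chunk 2: 'cg' (positions 2-3)
  Chunk 3: 'fb' (positions 4-5)
  Chunk 4: 'hh' (positions 6-7)
  Chunk 5: 'ge' (positions 8-9)
Total chunks: ceil(10 / 2) = 5

5


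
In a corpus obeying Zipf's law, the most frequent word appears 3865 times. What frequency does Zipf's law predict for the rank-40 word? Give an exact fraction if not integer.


Zipf's law: freq(rank) = f1 / rank
f1 = 3865, rank = 40
freq = 3865 / 40
GCD(3865, 40) = 5
Simplified: 773/8

773/8


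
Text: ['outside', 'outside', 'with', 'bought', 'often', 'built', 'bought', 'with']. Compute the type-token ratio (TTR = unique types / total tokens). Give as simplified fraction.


Tokens: 8
Unique types: ('bought', 'built', 'often', 'outside', 'with') = 5
TTR = 5/8
Already in lowest terms.

5/8


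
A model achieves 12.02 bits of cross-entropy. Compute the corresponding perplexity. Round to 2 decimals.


Perplexity formula: PP = 2^H
H = 12.02
PP = 2^12.02
Decompose: 2^12.02 = 2^12 * 2^0.02
2^12 = 4096, 2^0.02 ~ 1.0139595
PP ~ 4096 * 1.0139595 = 4153.1781120
Rounded to 2 decimals: 4153.18

4153.18


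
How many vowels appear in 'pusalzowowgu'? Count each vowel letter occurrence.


Scanning each character of 'pusalzowowgu':
  Position 1: 'p' -> consonant (running count: 0)
  Position 2: 'u' -> vowel (running count: 1)
  Position 3: 's' -> consonant (running count: 1)
  Position 4: 'a' -> vowel (running count: 2)
  Position 5: 'l' -> consonant (running count: 2)
  Position 6: 'z' -> consonant (running count: 2)
  Position 7: 'o' -> vowel (running count: 3)
  Position 8: 'w' -> consonant (running count: 3)
  Position 9: 'o' -> vowel (running count: 4)
  Position 10: 'w' -> consonant (running count: 4)
  Position 11: 'g' -> consonant (running count: 4)
  Position 12: 'u' -> vowel (running count: 5)
Total vowels: 5

5


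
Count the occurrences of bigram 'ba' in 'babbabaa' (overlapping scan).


Scanning 'babbabaa' for bigram 'ba':
  Position 0: 'ba' -> MATCH
  Position 1: 'ab' -> no
  Position 2: 'bb' -> no
  Position 3: 'ba' -> MATCH
  Position 4: 'ab' -> no
  Position 5: 'ba' -> MATCH
  Position 6: 'aa' -> no
Total matches: 3

3


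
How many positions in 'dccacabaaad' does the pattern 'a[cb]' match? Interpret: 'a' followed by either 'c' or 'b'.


Pattern: a[cb] means 'a' followed by either 'c' or 'b'.
Scanning 'dccacabaaad' position-by-position:
  Pos 0: window 'dc' -> no
  Pos 1: window 'cc' -> no
  Pos 2: window 'ca' -> no
  Pos 3: window 'ac' -> MATCH
  Pos 4: window 'ca' -> no
  Pos 5: window 'ab' -> MATCH
  Pos 6: window 'ba' -> no
  Pos 7: window 'aa' -> no
  Pos 8: window 'aa' -> no
  Pos 9: window 'ad' -> no
  Pos 10: window 'd' -> no
Total matches: 2

2


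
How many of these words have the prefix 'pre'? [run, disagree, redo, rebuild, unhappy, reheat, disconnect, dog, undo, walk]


Checking each word for prefix 'pre':
  'run' -> no (count: 0)
  'disagree' -> no (count: 0)
  'redo' -> no (count: 0)
  'rebuild' -> no (count: 0)
  'unhappy' -> no (count: 0)
  'reheat' -> no (count: 0)
  'disconnect' -> no (count: 0)
  'dog' -> no (count: 0)
  'undo' -> no (count: 0)
  'walk' -> no (count: 0)
Total with prefix 'pre': 0

0


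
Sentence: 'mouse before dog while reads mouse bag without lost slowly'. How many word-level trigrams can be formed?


Word trigrams from [10] words:
  Trigram 1: (mouse before dog)
  Trigram 2: (before dog while)
  Trigram 3: (dog while reads)
  Trigram 4: (while reads mouse)
  Trigram 5: (reads mouse bag)
  Trigram 6: (mouse bag without)
  Trigram 7: (bag without lost)
  Trigram 8: (without lost slowly)
Total word trigrams: 10 - 2 = 8

8


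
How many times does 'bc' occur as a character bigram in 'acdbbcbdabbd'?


Scanning 'acdbbcbdabbd' for bigram 'bc':
  Position 0: 'ac' -> no
  Position 1: 'cd' -> no
  Position 2: 'db' -> no
  Position 3: 'bb' -> no
  Position 4: 'bc' -> MATCH
  Position 5: 'cb' -> no
  Position 6: 'bd' -> no
  Position 7: 'da' -> no
  Position 8: 'ab' -> no
  Position 9: 'bb' -> no
  Position 10: 'bd' -> no
Total matches: 1

1


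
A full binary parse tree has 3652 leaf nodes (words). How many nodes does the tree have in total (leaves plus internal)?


Leaf nodes (terminals): 3652
Internal nodes = n - 1 = 3652 - 1 = 3651
Total = leaves + internal = 3652 + 3651 = 7303

7303


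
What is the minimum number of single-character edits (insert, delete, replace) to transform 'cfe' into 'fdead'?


Building DP table for s1='cfe' (len 3) and s2='fdead' (len 5):
       f  d  e  a  d
    0  1  2  3  4  5
  c 1  1  2  3  4  5
  f 2  1  2  3  4  5
  e 3  2  2  2  3  4
Edit distance = dp[3][5] = 4

4


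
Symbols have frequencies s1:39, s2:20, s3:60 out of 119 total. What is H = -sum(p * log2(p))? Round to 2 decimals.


Computing entropy H = -sum(p_i * log2(p_i)):
  s1: p = 39/119 = 0.3277, -p*log2(p) = 0.5275
  s2: p = 20/119 = 0.1681, -p*log2(p) = 0.4324
  s3: p = 60/119 = 0.5042, -p*log2(p) = 0.4981
H = sum of terms = 1.4580
Rounded to 2 decimals: 1.46

1.46


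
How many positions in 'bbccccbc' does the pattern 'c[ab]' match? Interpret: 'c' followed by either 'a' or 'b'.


Pattern: c[ab] means 'c' followed by either 'a' or 'b'.
Scanning 'bbccccbc' position-by-position:
  Pos 0: window 'bb' -> no
  Pos 1: window 'bc' -> no
  Pos 2: window 'cc' -> no
  Pos 3: window 'cc' -> no
  Pos 4: window 'cc' -> no
  Pos 5: window 'cb' -> MATCH
  Pos 6: window 'bc' -> no
  Pos 7: window 'c' -> no
Total matches: 1

1


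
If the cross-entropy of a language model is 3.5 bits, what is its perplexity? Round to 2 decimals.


Perplexity formula: PP = 2^H
H = 3.5
PP = 2^3.5
Decompose: 2^3.5 = 2^3 * 2^0.5 = 2^3 * sqrt(2)
2^3 = 8, sqrt(2) ~ 1.4142136
PP ~ 8 * 1.4142136 = 11.3137088
Rounded to 2 decimals: 11.31

11.31


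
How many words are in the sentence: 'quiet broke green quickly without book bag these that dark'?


Counting words by splitting on spaces:
  Word 1: 'quiet'
  Word 2: 'broke'
  Word 3: 'green'
  Word 4: 'quickly'
  Word 5: 'without'
  Word 6: 'book'
  Word 7: 'bag'
  Word 8: 'these'
  Word 9: 'that'
  Word 10: 'dark'
Total words: 10

10


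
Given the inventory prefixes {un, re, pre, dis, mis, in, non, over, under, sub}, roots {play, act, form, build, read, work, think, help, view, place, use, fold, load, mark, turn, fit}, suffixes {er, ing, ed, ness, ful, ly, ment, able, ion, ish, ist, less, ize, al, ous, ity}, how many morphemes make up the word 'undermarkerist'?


Segmenting 'undermarkerist' against the inventory:
  'under' -> prefix (morpheme 1)
  'mark' -> root (morpheme 2)
  'er' -> suffix (morpheme 3)
  'ist' -> suffix (morpheme 4)
Total morphemes: 4

4


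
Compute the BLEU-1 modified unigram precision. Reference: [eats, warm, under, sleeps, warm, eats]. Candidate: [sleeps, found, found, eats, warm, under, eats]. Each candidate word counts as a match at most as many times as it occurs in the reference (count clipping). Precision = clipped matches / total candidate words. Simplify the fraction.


Reference word counts: {'eats': 2, 'sleeps': 1, 'under': 1, 'warm': 2}
Checking each candidate word (with clipping):
  'sleeps' -> in reference (ref count 1, used 1/1) -> match (matches: 1)
  'found' -> not in reference -> no match (matches: 1)
  'found' -> not in reference -> no match (matches: 1)
  'eats' -> in reference (ref count 2, used 1/2) -> match (matches: 2)
  'warm' -> in reference (ref count 2, used 1/2) -> match (matches: 3)
  'under' -> in reference (ref count 1, used 1/1) -> match (matches: 4)
  'eats' -> in reference (ref count 2, used 2/2) -> match (matches: 5)
Clipped matches: 5, Candidate length: 7
Precision = 5/7

5/7


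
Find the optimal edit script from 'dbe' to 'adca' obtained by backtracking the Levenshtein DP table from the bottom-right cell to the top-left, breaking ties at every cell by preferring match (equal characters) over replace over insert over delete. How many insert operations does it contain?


Edit distance = 3. Backtracking from cell (3, 4) with preference match > replace > insert > delete,
then listing the resulting alignment 'dbe' -> 'adca' left to right:
  Step 1: insert 'a' [insertion #1]
  Step 2: keep 'd'
  Step 3: replace b->c
  Step 4: replace e->a
Total insertions: 1

1


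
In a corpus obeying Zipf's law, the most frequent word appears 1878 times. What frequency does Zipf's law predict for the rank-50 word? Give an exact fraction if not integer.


Zipf's law: freq(rank) = f1 / rank
f1 = 1878, rank = 50
freq = 1878 / 50
GCD(1878, 50) = 2
Simplified: 939/25

939/25


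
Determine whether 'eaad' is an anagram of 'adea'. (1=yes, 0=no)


Sort characters of 'eaad': 'aade'
Sort characters of 'adea': 'aade'
Sorted forms match -> they ARE anagrams
Result: 1

1
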